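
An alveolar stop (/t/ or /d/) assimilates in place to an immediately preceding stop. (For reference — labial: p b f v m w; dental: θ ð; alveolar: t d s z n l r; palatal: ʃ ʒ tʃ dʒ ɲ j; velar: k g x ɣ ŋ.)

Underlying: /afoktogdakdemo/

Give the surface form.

/t/ after /k/ (velar) → [k]
/d/ after /g/ (velar) → [g]
/d/ after /k/ (velar) → [g]

[afokkoggakgemo]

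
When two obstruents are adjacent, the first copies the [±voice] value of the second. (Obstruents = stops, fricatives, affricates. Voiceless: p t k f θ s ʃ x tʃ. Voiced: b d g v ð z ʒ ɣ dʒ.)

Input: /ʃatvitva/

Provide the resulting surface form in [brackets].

/t/ before /v/ (voiced) → [d]
/t/ before /v/ (voiced) → [d]

[ʃadvidva]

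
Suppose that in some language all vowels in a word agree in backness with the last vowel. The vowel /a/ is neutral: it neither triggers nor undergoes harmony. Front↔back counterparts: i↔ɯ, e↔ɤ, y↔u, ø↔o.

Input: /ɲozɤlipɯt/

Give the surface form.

[ɲozɤlɯpɯt]

/i/ harmonizes with /ɯ/ ([+back]) → [ɯ]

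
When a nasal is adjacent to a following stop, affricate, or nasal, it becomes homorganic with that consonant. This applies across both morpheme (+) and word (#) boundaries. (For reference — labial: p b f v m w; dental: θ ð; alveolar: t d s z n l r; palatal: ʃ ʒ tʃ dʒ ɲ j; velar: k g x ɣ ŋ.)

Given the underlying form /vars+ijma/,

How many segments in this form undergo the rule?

No segment meets the rule's conditions.

0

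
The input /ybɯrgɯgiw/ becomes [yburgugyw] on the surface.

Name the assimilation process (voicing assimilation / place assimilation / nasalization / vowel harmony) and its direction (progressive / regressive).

/ɯ/→[u] /ɯ/→[u] /i/→[y].
Vowels agree with the first vowel, so the harmony is progressive.

vowel harmony, progressive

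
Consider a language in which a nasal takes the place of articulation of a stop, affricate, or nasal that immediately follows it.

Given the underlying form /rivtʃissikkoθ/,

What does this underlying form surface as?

[rivtʃissikkoθ]

no segment meets the rule's conditions; no change.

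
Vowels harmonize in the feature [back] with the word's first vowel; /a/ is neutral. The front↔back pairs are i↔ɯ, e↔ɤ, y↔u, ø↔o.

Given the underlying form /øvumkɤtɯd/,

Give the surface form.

/u/ harmonizes with /ø/ ([-back]) → [y]
/ɤ/ harmonizes with /ø/ ([-back]) → [e]
/ɯ/ harmonizes with /ø/ ([-back]) → [i]

[øvymketid]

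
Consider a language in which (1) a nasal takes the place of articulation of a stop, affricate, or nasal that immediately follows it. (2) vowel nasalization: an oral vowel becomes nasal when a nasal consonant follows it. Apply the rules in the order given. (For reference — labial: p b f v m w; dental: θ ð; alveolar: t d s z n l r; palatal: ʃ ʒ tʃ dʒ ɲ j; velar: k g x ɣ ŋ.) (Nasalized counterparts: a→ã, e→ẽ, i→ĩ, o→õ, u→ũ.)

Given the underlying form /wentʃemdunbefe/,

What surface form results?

Rule 1: /n/ before /tʃ/ (palatal) → [ɲ]
Rule 1: /m/ before /d/ (alveolar) → [n]
Rule 1: /n/ before /b/ (labial) → [m]
After rule 1: weɲtʃendumbefe
Rule 2: /e/ before nasal /ɲ/ → [ẽ]
Rule 2: /e/ before nasal /n/ → [ẽ]
Rule 2: /u/ before nasal /m/ → [ũ]

[wẽɲtʃẽndũmbefe]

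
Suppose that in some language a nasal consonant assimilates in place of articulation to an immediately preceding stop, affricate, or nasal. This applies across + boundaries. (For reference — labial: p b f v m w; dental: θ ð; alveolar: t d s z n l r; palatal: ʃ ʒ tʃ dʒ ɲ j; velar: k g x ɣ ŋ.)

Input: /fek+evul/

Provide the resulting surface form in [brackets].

no segment meets the rule's conditions; no change.

[fek+evul]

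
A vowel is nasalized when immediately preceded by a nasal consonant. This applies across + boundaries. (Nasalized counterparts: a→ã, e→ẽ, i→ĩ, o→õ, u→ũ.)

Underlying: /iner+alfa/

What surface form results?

[inẽr+alfa]

/e/ after nasal /n/ → [ẽ]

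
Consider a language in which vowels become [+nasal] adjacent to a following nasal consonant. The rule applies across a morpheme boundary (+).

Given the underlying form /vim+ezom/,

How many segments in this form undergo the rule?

/i/ before nasal /m/ → [ĩ]
/o/ before nasal /m/ → [õ]
2 segments change.

2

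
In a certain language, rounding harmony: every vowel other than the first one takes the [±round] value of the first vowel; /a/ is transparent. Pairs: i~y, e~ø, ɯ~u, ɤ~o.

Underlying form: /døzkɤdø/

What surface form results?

[døzkodø]

/ɤ/ harmonizes with /ø/ ([+round]) → [o]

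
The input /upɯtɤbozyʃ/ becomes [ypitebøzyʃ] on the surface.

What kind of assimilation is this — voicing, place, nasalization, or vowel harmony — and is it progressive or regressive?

/u/→[y] /ɯ/→[i] /ɤ/→[e] /o/→[ø].
Vowels agree with the last vowel, so the harmony is regressive.

vowel harmony, regressive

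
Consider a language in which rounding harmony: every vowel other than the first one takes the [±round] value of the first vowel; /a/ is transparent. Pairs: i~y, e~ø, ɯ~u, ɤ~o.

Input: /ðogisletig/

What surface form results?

[ðogysløtyg]

/i/ harmonizes with /o/ ([+round]) → [y]
/e/ harmonizes with /o/ ([+round]) → [ø]
/i/ harmonizes with /o/ ([+round]) → [y]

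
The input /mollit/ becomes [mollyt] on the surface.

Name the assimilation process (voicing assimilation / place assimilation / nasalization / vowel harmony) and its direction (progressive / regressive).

vowel harmony, progressive

/i/→[y].
Vowels agree with the first vowel, so the harmony is progressive.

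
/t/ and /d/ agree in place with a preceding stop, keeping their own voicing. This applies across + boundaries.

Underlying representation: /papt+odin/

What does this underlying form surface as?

[papp+odin]

/t/ after /p/ (labial) → [p]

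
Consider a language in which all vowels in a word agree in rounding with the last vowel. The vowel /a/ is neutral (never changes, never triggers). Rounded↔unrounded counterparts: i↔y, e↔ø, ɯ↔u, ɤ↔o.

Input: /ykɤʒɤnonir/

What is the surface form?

/y/ harmonizes with /i/ ([-round]) → [i]
/o/ harmonizes with /i/ ([-round]) → [ɤ]

[ikɤʒɤnɤnir]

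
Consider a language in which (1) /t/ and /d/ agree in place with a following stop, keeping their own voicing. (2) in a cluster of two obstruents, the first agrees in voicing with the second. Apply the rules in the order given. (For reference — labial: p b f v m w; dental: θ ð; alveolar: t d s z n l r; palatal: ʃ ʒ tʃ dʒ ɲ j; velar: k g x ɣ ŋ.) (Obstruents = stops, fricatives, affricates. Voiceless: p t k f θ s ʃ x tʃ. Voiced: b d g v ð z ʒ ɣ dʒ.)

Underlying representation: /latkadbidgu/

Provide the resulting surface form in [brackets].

Rule 1: /t/ before /k/ (velar) → [k]
Rule 1: /d/ before /b/ (labial) → [b]
Rule 1: /d/ before /g/ (velar) → [g]
After rule 1: lakkabbiggu
Rule 2: no segment meets the rule's conditions; no change.

[lakkabbiggu]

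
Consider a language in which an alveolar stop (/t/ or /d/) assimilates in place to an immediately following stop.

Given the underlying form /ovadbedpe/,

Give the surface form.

[ovabbebpe]

/d/ before /b/ (labial) → [b]
/d/ before /p/ (labial) → [b]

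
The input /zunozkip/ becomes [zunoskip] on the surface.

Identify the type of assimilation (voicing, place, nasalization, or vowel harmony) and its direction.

/z/→[s].
Each target copies a feature from the following segment, so the direction is regressive.

voicing assimilation, regressive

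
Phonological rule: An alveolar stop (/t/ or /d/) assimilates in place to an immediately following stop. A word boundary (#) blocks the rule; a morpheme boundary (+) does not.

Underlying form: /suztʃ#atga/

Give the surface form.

/t/ before /g/ (velar) → [k]

[suztʃ#akga]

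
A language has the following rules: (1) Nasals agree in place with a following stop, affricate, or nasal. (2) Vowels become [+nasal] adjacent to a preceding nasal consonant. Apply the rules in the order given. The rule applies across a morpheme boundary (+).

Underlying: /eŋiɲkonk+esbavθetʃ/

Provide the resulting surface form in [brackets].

Rule 1: /ɲ/ before /k/ (velar) → [ŋ]
Rule 1: /n/ before /k/ (velar) → [ŋ]
After rule 1: eŋiŋkoŋk+esbavθetʃ
Rule 2: /i/ after nasal /ŋ/ → [ĩ]

[eŋĩŋkoŋk+esbavθetʃ]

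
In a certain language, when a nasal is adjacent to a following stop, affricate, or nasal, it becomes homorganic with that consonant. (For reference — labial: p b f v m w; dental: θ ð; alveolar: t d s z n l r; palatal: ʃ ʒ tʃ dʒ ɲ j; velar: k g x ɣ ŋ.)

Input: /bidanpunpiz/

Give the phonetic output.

/n/ before /p/ (labial) → [m]
/n/ before /p/ (labial) → [m]

[bidampumpiz]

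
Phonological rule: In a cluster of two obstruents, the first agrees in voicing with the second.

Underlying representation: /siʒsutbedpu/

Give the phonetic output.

/ʒ/ before /s/ (voiceless) → [ʃ]
/t/ before /b/ (voiced) → [d]
/d/ before /p/ (voiceless) → [t]

[siʃsudbetpu]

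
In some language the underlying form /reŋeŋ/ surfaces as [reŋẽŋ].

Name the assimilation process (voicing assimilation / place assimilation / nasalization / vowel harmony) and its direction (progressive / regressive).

/e/→[ẽ].
Each target copies a feature from the preceding segment, so the direction is progressive.

nasalization, progressive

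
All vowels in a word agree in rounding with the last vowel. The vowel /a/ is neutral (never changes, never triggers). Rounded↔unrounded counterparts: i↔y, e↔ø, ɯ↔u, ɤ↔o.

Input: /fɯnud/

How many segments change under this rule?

1

/ɯ/ harmonizes with /u/ ([+round]) → [u]
1 segment changes.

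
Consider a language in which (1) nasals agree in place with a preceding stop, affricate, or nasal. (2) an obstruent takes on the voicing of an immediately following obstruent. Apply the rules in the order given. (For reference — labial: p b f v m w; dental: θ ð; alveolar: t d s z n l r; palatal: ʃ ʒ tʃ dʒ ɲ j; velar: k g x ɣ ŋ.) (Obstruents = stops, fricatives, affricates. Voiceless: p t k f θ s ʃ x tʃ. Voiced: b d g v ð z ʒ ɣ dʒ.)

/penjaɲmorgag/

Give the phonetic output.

[penjaɲɲorgag]

Rule 1: /m/ after /ɲ/ (palatal) → [ɲ]
After rule 1: penjaɲɲorgag
Rule 2: no segment meets the rule's conditions; no change.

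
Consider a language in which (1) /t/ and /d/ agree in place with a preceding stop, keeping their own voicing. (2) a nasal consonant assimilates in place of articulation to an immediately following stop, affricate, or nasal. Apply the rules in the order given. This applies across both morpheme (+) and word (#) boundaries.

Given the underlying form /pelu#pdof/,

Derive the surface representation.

[pelu#pbof]

Rule 1: /d/ after /p/ (labial) → [b]
After rule 1: pelu#pbof
Rule 2: no segment meets the rule's conditions; no change.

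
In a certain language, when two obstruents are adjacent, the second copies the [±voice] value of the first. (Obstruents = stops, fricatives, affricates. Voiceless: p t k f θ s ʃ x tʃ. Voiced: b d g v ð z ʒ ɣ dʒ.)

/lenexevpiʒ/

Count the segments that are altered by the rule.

/p/ after /v/ (voiced) → [b]
1 segment changes.

1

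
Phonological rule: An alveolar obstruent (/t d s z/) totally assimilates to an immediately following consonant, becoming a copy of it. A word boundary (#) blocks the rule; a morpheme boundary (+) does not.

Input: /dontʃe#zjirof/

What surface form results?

[dontʃe#jjirof]

/z/ before /j/ → [j] (total assimilation)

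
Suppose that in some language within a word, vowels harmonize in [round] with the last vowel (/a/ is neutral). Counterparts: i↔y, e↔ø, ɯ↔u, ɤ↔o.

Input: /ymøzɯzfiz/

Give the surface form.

/y/ harmonizes with /i/ ([-round]) → [i]
/ø/ harmonizes with /i/ ([-round]) → [e]

[imezɯzfiz]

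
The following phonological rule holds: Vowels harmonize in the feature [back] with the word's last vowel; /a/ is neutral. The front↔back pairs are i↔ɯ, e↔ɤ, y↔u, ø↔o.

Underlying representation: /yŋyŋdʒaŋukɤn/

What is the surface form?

[uŋuŋdʒaŋukɤn]

/y/ harmonizes with /ɤ/ ([+back]) → [u]
/y/ harmonizes with /ɤ/ ([+back]) → [u]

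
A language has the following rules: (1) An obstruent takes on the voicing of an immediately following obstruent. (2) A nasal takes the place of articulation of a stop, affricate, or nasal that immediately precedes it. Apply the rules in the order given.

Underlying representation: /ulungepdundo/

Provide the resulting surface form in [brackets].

Rule 1: /p/ before /d/ (voiced) → [b]
After rule 1: ulungebdundo
Rule 2: no segment meets the rule's conditions; no change.

[ulungebdundo]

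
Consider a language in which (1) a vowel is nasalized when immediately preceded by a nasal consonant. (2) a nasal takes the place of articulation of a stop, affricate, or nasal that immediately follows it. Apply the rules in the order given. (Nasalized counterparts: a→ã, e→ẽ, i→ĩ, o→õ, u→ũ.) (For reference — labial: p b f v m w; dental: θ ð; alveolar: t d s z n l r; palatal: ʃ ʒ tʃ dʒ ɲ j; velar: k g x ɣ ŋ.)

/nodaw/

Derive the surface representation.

[nõdaw]

Rule 1: /o/ after nasal /n/ → [õ]
After rule 1: nõdaw
Rule 2: no segment meets the rule's conditions; no change.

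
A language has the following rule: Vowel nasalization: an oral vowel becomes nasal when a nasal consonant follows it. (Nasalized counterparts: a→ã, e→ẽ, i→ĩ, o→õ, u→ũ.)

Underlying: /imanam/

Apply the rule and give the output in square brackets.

/i/ before nasal /m/ → [ĩ]
/a/ before nasal /n/ → [ã]
/a/ before nasal /m/ → [ã]

[ĩmãnãm]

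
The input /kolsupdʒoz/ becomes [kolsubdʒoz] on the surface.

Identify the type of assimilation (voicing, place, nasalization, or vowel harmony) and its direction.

/p/→[b].
Each target copies a feature from the following segment, so the direction is regressive.

voicing assimilation, regressive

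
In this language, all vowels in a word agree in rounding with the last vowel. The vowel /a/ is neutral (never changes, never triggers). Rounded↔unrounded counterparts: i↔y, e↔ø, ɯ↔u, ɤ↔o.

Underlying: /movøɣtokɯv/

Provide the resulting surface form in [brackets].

[mɤveɣtɤkɯv]

/o/ harmonizes with /ɯ/ ([-round]) → [ɤ]
/ø/ harmonizes with /ɯ/ ([-round]) → [e]
/o/ harmonizes with /ɯ/ ([-round]) → [ɤ]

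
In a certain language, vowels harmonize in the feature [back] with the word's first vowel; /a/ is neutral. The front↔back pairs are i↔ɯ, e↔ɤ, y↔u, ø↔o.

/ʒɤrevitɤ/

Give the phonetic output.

/e/ harmonizes with /ɤ/ ([+back]) → [ɤ]
/i/ harmonizes with /ɤ/ ([+back]) → [ɯ]

[ʒɤrɤvɯtɤ]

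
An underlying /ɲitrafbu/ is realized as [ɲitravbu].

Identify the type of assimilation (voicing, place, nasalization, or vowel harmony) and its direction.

voicing assimilation, regressive

/f/→[v].
Each target copies a feature from the following segment, so the direction is regressive.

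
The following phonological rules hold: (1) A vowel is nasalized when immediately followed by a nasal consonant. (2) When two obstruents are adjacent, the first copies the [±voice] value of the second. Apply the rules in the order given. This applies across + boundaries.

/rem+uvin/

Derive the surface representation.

Rule 1: /e/ before nasal /m/ → [ẽ]
Rule 1: /i/ before nasal /n/ → [ĩ]
After rule 1: rẽm+uvĩn
Rule 2: no segment meets the rule's conditions; no change.

[rẽm+uvĩn]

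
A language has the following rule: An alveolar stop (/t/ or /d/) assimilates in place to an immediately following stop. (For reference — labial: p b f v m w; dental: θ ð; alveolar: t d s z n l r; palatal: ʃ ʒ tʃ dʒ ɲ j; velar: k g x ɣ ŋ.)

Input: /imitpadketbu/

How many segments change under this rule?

/t/ before /p/ (labial) → [p]
/d/ before /k/ (velar) → [g]
/t/ before /b/ (labial) → [p]
3 segments change.

3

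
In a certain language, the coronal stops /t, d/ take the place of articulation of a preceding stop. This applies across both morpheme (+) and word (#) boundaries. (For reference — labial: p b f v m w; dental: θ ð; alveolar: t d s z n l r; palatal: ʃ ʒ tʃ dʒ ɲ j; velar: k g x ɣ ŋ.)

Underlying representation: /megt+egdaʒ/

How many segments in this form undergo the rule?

2

/t/ after /g/ (velar) → [k]
/d/ after /g/ (velar) → [g]
2 segments change.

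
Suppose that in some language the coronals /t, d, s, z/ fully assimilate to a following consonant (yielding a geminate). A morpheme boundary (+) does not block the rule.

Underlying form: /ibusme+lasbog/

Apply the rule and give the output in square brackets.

/s/ before /m/ → [m] (total assimilation)
/s/ before /b/ → [b] (total assimilation)

[ibumme+labbog]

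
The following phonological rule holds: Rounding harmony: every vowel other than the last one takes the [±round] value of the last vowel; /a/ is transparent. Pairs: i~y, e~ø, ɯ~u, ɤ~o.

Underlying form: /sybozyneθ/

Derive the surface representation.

[sibɤzineθ]

/y/ harmonizes with /e/ ([-round]) → [i]
/o/ harmonizes with /e/ ([-round]) → [ɤ]
/y/ harmonizes with /e/ ([-round]) → [i]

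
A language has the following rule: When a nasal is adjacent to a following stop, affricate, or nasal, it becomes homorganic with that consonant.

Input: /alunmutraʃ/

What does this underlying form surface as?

[alummutraʃ]

/n/ before /m/ (labial) → [m]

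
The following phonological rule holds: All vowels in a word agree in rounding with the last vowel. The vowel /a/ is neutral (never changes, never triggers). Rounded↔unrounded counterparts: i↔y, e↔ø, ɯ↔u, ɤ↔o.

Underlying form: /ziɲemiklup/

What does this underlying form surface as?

/i/ harmonizes with /u/ ([+round]) → [y]
/e/ harmonizes with /u/ ([+round]) → [ø]
/i/ harmonizes with /u/ ([+round]) → [y]

[zyɲømyklup]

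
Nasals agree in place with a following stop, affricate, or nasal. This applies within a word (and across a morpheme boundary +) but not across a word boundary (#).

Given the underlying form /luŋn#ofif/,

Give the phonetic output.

[lunn#ofif]

/ŋ/ before /n/ (alveolar) → [n]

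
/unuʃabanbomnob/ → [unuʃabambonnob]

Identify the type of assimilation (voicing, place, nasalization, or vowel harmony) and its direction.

/n/→[m] /m/→[n].
Each target copies a feature from the following segment, so the direction is regressive.

place assimilation, regressive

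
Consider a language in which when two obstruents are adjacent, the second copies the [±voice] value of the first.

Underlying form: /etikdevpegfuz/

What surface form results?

[etiktevbegvuz]

/d/ after /k/ (voiceless) → [t]
/p/ after /v/ (voiced) → [b]
/f/ after /g/ (voiced) → [v]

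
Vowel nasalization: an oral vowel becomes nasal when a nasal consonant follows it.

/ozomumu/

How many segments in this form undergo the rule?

2

/o/ before nasal /m/ → [õ]
/u/ before nasal /m/ → [ũ]
2 segments change.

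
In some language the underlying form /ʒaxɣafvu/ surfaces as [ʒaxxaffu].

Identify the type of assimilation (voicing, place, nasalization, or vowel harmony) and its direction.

voicing assimilation, progressive

/ɣ/→[x] /v/→[f].
Each target copies a feature from the preceding segment, so the direction is progressive.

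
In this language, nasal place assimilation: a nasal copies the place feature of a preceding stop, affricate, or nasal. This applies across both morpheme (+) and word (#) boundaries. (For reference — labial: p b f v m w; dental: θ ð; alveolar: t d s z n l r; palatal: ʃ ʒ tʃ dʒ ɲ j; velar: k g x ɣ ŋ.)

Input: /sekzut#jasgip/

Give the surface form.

[sekzut#jasgip]

no segment meets the rule's conditions; no change.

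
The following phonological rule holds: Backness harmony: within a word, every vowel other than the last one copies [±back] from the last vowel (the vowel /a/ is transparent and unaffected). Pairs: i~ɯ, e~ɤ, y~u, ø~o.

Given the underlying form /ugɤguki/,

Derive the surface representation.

/u/ harmonizes with /i/ ([-back]) → [y]
/ɤ/ harmonizes with /i/ ([-back]) → [e]
/u/ harmonizes with /i/ ([-back]) → [y]

[ygegyki]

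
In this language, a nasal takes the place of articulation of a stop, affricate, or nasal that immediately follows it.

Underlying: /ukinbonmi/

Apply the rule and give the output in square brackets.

[ukimbommi]

/n/ before /b/ (labial) → [m]
/n/ before /m/ (labial) → [m]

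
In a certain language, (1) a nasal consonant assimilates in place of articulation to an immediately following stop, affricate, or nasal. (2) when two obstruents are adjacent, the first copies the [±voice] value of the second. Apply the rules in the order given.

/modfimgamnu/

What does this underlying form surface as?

[motfiŋgannu]

Rule 1: /m/ before /g/ (velar) → [ŋ]
Rule 1: /m/ before /n/ (alveolar) → [n]
After rule 1: modfiŋgannu
Rule 2: /d/ before /f/ (voiceless) → [t]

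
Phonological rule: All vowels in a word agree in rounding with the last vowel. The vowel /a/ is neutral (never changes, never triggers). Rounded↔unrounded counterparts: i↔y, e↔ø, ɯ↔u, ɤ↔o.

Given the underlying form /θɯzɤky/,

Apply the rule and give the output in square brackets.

[θuzoky]

/ɯ/ harmonizes with /y/ ([+round]) → [u]
/ɤ/ harmonizes with /y/ ([+round]) → [o]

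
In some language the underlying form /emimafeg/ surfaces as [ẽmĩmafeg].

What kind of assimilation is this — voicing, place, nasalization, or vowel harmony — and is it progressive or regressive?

/e/→[ẽ] /i/→[ĩ].
Each target copies a feature from the following segment, so the direction is regressive.

nasalization, regressive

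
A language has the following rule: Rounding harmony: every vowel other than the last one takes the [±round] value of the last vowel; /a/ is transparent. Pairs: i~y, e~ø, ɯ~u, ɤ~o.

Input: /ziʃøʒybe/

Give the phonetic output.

[ziʃeʒibe]

/ø/ harmonizes with /e/ ([-round]) → [e]
/y/ harmonizes with /e/ ([-round]) → [i]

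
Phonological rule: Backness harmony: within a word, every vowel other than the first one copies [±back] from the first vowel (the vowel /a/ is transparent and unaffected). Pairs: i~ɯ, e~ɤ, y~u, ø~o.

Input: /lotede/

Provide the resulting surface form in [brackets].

[lotɤdɤ]

/e/ harmonizes with /o/ ([+back]) → [ɤ]
/e/ harmonizes with /o/ ([+back]) → [ɤ]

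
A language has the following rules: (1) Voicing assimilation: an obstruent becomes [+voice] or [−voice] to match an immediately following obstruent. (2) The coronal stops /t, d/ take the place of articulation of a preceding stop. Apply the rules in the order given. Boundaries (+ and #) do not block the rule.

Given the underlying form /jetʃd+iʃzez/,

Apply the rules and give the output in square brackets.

Rule 1: /tʃ/ before /d/ (voiced) → [dʒ]
Rule 1: /ʃ/ before /z/ (voiced) → [ʒ]
After rule 1: jedʒd+iʒzez
Rule 2: no segment meets the rule's conditions; no change.

[jedʒd+iʒzez]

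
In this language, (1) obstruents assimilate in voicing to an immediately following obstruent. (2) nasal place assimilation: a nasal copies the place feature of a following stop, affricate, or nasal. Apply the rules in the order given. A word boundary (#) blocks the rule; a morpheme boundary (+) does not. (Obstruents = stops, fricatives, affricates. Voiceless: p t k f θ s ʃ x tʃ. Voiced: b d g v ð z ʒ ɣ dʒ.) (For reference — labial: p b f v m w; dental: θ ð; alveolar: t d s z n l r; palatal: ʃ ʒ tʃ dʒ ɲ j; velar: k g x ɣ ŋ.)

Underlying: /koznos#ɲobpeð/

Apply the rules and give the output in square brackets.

Rule 1: /b/ before /p/ (voiceless) → [p]
After rule 1: koznos#ɲoppeð
Rule 2: no segment meets the rule's conditions; no change.

[koznos#ɲoppeð]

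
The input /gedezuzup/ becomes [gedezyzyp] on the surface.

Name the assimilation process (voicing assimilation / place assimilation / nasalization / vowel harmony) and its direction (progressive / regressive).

/u/→[y] /u/→[y].
Vowels agree with the first vowel, so the harmony is progressive.

vowel harmony, progressive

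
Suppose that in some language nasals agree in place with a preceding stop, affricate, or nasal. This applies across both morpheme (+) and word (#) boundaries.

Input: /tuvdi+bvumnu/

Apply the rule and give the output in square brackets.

/n/ after /m/ (labial) → [m]

[tuvdi+bvummu]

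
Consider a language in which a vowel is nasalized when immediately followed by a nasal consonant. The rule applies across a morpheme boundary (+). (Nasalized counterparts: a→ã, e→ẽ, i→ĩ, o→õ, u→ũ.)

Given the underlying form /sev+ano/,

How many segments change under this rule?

1

/a/ before nasal /n/ → [ã]
1 segment changes.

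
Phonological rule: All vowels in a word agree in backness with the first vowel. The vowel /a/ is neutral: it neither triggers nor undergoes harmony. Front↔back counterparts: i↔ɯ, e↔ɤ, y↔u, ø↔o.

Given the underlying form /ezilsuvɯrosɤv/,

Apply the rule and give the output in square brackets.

[ezilsyvirøsev]

/u/ harmonizes with /e/ ([-back]) → [y]
/ɯ/ harmonizes with /e/ ([-back]) → [i]
/o/ harmonizes with /e/ ([-back]) → [ø]
/ɤ/ harmonizes with /e/ ([-back]) → [e]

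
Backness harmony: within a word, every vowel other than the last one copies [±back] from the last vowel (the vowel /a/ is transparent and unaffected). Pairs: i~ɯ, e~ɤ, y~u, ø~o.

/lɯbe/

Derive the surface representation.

/ɯ/ harmonizes with /e/ ([-back]) → [i]

[libe]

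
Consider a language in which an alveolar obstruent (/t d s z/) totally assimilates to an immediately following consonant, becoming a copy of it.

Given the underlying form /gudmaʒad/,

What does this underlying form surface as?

/d/ before /m/ → [m] (total assimilation)

[gummaʒad]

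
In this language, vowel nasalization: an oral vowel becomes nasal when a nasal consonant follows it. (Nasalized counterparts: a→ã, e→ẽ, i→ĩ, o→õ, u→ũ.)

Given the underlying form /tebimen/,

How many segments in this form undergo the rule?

2

/i/ before nasal /m/ → [ĩ]
/e/ before nasal /n/ → [ẽ]
2 segments change.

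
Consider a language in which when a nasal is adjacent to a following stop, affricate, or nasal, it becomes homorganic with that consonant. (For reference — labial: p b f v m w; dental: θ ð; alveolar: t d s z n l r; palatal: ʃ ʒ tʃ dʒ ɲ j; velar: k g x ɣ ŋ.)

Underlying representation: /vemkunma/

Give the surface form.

[veŋkumma]

/m/ before /k/ (velar) → [ŋ]
/n/ before /m/ (labial) → [m]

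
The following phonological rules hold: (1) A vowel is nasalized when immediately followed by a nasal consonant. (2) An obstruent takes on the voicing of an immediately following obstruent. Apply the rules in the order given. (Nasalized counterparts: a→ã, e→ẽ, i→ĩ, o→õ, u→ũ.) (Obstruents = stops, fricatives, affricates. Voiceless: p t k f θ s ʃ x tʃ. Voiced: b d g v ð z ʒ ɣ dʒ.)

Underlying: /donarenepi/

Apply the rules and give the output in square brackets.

Rule 1: /o/ before nasal /n/ → [õ]
Rule 1: /e/ before nasal /n/ → [ẽ]
After rule 1: dõnarẽnepi
Rule 2: no segment meets the rule's conditions; no change.

[dõnarẽnepi]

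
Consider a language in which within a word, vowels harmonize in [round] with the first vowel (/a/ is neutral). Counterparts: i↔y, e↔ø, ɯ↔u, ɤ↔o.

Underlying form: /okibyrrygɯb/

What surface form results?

/i/ harmonizes with /o/ ([+round]) → [y]
/ɯ/ harmonizes with /o/ ([+round]) → [u]

[okybyrrygub]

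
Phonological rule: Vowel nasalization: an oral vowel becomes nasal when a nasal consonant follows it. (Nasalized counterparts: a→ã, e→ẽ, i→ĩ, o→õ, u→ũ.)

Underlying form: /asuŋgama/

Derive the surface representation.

/u/ before nasal /ŋ/ → [ũ]
/a/ before nasal /m/ → [ã]

[asũŋgãma]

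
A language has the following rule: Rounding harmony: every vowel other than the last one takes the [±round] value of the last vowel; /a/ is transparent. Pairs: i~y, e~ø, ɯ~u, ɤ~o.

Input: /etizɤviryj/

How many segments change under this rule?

4

/e/ harmonizes with /y/ ([+round]) → [ø]
/i/ harmonizes with /y/ ([+round]) → [y]
/ɤ/ harmonizes with /y/ ([+round]) → [o]
/i/ harmonizes with /y/ ([+round]) → [y]
4 segments change.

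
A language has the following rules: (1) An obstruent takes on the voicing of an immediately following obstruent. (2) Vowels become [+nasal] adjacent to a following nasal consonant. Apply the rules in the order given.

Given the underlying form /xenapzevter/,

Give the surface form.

[xẽnabzefter]

Rule 1: /p/ before /z/ (voiced) → [b]
Rule 1: /v/ before /t/ (voiceless) → [f]
After rule 1: xenabzefter
Rule 2: /e/ before nasal /n/ → [ẽ]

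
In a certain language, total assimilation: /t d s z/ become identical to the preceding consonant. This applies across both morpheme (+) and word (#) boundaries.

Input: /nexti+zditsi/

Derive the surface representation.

/t/ after /x/ → [x] (total assimilation)
/d/ after /z/ → [z] (total assimilation)
/s/ after /t/ → [t] (total assimilation)

[nexxi+zzitti]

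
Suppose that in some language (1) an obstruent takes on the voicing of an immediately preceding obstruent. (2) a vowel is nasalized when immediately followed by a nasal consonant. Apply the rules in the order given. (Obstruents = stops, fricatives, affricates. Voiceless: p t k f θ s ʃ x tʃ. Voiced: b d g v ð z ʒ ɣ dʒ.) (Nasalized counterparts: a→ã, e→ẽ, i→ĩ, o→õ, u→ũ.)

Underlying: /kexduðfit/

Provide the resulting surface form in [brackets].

Rule 1: /d/ after /x/ (voiceless) → [t]
Rule 1: /f/ after /ð/ (voiced) → [v]
After rule 1: kextuðvit
Rule 2: no segment meets the rule's conditions; no change.

[kextuðvit]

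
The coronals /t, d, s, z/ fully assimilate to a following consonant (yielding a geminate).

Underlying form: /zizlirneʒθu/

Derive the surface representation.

/z/ before /l/ → [l] (total assimilation)

[zillirneʒθu]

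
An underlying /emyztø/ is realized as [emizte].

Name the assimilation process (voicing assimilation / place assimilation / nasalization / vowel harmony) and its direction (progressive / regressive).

/y/→[i] /ø/→[e].
Vowels agree with the first vowel, so the harmony is progressive.

vowel harmony, progressive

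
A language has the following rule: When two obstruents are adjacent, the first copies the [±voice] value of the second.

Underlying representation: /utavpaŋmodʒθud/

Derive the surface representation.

[utafpaŋmotʃθud]

/v/ before /p/ (voiceless) → [f]
/dʒ/ before /θ/ (voiceless) → [tʃ]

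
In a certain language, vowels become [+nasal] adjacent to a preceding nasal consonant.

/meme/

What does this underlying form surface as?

/e/ after nasal /m/ → [ẽ]
/e/ after nasal /m/ → [ẽ]

[mẽmẽ]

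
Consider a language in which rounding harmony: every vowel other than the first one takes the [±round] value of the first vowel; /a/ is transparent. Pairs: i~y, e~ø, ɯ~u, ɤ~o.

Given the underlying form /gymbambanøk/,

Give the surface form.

no segment meets the rule's conditions; no change.

[gymbambanøk]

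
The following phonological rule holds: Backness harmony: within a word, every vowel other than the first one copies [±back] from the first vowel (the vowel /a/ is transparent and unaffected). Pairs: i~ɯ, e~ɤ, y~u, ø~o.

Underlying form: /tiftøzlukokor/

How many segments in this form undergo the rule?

/u/ harmonizes with /i/ ([-back]) → [y]
/o/ harmonizes with /i/ ([-back]) → [ø]
/o/ harmonizes with /i/ ([-back]) → [ø]
3 segments change.

3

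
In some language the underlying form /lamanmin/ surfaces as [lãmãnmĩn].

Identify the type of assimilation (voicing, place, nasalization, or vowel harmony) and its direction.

nasalization, regressive

/a/→[ã] /a/→[ã] /i/→[ĩ].
Each target copies a feature from the following segment, so the direction is regressive.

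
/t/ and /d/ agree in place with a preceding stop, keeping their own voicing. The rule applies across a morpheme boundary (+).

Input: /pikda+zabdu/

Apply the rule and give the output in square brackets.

/d/ after /k/ (velar) → [g]
/d/ after /b/ (labial) → [b]

[pikga+zabbu]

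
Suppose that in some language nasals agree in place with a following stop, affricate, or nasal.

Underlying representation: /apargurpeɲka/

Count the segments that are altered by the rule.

1

/ɲ/ before /k/ (velar) → [ŋ]
1 segment changes.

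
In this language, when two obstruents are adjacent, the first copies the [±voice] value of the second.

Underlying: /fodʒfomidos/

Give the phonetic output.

/dʒ/ before /f/ (voiceless) → [tʃ]

[fotʃfomidos]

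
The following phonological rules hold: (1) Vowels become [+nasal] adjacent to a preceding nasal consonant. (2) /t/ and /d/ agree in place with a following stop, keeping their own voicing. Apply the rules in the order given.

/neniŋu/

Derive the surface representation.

Rule 1: /e/ after nasal /n/ → [ẽ]
Rule 1: /i/ after nasal /n/ → [ĩ]
Rule 1: /u/ after nasal /ŋ/ → [ũ]
After rule 1: nẽnĩŋũ
Rule 2: no segment meets the rule's conditions; no change.

[nẽnĩŋũ]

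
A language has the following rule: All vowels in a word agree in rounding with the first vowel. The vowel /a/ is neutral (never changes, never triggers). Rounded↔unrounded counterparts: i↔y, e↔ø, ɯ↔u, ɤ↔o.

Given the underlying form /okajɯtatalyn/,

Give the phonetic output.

/ɯ/ harmonizes with /o/ ([+round]) → [u]

[okajutatalyn]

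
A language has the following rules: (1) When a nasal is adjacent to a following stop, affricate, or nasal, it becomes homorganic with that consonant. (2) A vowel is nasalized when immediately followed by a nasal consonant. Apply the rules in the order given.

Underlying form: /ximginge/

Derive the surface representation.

[xĩŋgĩŋge]

Rule 1: /m/ before /g/ (velar) → [ŋ]
Rule 1: /n/ before /g/ (velar) → [ŋ]
After rule 1: xiŋgiŋge
Rule 2: /i/ before nasal /ŋ/ → [ĩ]
Rule 2: /i/ before nasal /ŋ/ → [ĩ]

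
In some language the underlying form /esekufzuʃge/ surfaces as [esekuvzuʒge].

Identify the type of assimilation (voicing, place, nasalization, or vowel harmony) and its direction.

voicing assimilation, regressive

/f/→[v] /ʃ/→[ʒ].
Each target copies a feature from the following segment, so the direction is regressive.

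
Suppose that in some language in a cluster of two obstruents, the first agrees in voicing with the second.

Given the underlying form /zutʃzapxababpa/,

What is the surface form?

[zudʒzapxabappa]

/tʃ/ before /z/ (voiced) → [dʒ]
/b/ before /p/ (voiceless) → [p]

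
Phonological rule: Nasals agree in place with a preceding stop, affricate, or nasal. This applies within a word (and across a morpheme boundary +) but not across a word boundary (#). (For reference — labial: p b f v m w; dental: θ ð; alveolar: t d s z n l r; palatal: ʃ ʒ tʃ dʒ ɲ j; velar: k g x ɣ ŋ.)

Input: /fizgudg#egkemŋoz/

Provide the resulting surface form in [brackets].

/ŋ/ after /m/ (labial) → [m]

[fizgudg#egkemmoz]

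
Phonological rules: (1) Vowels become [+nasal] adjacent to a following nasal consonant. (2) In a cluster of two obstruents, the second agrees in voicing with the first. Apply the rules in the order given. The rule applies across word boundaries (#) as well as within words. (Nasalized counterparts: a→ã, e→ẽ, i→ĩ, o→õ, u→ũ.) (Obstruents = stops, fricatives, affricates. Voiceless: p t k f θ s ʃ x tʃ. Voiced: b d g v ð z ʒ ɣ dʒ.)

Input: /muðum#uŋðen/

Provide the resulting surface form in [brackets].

Rule 1: /u/ before nasal /m/ → [ũ]
Rule 1: /u/ before nasal /ŋ/ → [ũ]
Rule 1: /e/ before nasal /n/ → [ẽ]
After rule 1: muðũm#ũŋðẽn
Rule 2: no segment meets the rule's conditions; no change.

[muðũm#ũŋðẽn]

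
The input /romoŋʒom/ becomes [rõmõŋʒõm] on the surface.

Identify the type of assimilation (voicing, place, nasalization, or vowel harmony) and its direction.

nasalization, regressive

/o/→[õ] /o/→[õ] /o/→[õ].
Each target copies a feature from the following segment, so the direction is regressive.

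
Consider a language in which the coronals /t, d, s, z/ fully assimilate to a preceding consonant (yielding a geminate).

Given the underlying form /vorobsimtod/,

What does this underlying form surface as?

/s/ after /b/ → [b] (total assimilation)
/t/ after /m/ → [m] (total assimilation)

[vorobbimmod]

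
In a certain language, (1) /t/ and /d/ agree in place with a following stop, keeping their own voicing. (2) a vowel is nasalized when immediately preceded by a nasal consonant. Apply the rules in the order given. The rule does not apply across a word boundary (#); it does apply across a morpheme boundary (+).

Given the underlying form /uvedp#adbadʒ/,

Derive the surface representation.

[uvebp#abbadʒ]

Rule 1: /d/ before /p/ (labial) → [b]
Rule 1: /d/ before /b/ (labial) → [b]
After rule 1: uvebp#abbadʒ
Rule 2: no segment meets the rule's conditions; no change.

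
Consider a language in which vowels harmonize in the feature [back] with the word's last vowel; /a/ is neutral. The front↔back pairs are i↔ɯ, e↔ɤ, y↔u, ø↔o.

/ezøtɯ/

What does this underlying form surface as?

/e/ harmonizes with /ɯ/ ([+back]) → [ɤ]
/ø/ harmonizes with /ɯ/ ([+back]) → [o]

[ɤzotɯ]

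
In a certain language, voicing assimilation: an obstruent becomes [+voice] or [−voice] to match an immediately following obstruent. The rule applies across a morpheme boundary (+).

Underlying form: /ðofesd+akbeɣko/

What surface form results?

[ðofezd+agbexko]

/s/ before /d/ (voiced) → [z]
/k/ before /b/ (voiced) → [g]
/ɣ/ before /k/ (voiceless) → [x]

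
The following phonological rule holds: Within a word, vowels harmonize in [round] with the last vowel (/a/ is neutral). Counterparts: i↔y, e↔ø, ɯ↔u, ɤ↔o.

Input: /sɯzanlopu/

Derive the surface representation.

[suzanlopu]

/ɯ/ harmonizes with /u/ ([+round]) → [u]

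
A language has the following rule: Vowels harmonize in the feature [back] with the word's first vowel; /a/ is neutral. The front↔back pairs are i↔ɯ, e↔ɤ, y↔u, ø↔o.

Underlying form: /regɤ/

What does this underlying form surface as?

[rege]

/ɤ/ harmonizes with /e/ ([-back]) → [e]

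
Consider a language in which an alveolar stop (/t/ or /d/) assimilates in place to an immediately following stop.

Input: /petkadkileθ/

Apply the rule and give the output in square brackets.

[pekkagkileθ]

/t/ before /k/ (velar) → [k]
/d/ before /k/ (velar) → [g]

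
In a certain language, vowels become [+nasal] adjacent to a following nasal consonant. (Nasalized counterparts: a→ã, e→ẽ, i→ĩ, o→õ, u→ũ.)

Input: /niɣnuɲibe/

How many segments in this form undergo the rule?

/u/ before nasal /ɲ/ → [ũ]
1 segment changes.

1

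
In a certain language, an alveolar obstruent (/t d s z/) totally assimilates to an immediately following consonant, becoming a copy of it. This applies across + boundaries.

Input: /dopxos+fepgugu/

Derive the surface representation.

[dopxof+fepgugu]

/s/ before /f/ → [f] (total assimilation)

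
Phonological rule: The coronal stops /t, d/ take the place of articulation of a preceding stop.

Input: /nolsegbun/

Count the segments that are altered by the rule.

No segment meets the rule's conditions.

0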